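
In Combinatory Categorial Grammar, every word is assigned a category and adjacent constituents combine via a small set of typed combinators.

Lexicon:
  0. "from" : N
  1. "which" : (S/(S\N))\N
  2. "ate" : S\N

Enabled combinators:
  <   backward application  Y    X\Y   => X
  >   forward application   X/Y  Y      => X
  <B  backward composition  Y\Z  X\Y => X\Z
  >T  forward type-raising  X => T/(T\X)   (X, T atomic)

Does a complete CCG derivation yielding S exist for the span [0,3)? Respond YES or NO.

[0,3] S   >
  [0,2] S/(S\N)   <
    [0,1] "from" : N
    [1,2] "which" : (S/(S\N))\N
  [2,3] "ate" : S\N

YES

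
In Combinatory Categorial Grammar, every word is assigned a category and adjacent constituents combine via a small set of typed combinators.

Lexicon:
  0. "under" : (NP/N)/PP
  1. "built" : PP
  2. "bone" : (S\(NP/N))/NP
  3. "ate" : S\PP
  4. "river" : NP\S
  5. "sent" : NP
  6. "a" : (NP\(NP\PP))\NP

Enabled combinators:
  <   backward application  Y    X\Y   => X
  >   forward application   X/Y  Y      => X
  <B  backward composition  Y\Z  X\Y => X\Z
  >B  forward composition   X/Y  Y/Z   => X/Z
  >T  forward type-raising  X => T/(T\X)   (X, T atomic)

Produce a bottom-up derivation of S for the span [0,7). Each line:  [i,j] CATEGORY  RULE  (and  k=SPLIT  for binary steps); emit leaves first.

[0,1] (NP/N)/PP  lex  "under"
[1,2] PP  lex  "built"
[0,2] NP/N  >  k=1
[2,3] (S\(NP/N))/NP  lex  "bone"
[3,4] S\PP  lex  "ate"
[4,5] NP\S  lex  "river"
[3,5] NP\PP  <B  k=4
[5,6] NP  lex  "sent"
[6,7] (NP\(NP\PP))\NP  lex  "a"
[5,7] NP\(NP\PP)  <  k=6
[3,7] NP  <  k=5
[2,7] S\(NP/N)  >  k=3
[0,7] S  <  k=2

[0,7] S   <
  [0,2] NP/N   >
    [0,1] "under" : (NP/N)/PP
    [1,2] "built" : PP
  [2,7] S\(NP/N)   >
    [2,3] "bone" : (S\(NP/N))/NP
    [3,7] NP   <
      [3,5] NP\PP   <B
        [3,4] "ate" : S\PP
        [4,5] "river" : NP\S
      [5,7] NP\(NP\PP)   <
        [5,6] "sent" : NP
        [6,7] "a" : (NP\(NP\PP))\NP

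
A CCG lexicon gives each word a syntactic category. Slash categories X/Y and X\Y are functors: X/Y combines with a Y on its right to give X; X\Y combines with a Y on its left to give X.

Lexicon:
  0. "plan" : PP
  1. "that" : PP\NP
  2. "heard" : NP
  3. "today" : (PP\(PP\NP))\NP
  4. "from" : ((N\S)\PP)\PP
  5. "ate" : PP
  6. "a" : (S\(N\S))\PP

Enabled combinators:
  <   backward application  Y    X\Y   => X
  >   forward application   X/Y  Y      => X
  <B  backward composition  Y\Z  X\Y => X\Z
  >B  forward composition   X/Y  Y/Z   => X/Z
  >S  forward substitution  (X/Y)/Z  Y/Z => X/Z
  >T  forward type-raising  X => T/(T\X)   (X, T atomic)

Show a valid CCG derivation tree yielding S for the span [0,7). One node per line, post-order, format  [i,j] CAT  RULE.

[0,7] S   <
  [0,5] N\S   <
    [0,1] "plan" : PP
    [1,5] (N\S)\PP   <
      [1,4] PP   <
        [1,2] "that" : PP\NP
        [2,4] PP\(PP\NP)   <
          [2,3] "heard" : NP
          [3,4] "today" : (PP\(PP\NP))\NP
      [4,5] "from" : ((N\S)\PP)\PP
  [5,7] S\(N\S)   <
    [5,6] "ate" : PP
    [6,7] "a" : (S\(N\S))\PP

[0,1] PP  lex  "plan"
[1,2] PP\NP  lex  "that"
[2,3] NP  lex  "heard"
[3,4] (PP\(PP\NP))\NP  lex  "today"
[2,4] PP\(PP\NP)  <  k=3
[1,4] PP  <  k=2
[4,5] ((N\S)\PP)\PP  lex  "from"
[1,5] (N\S)\PP  <  k=4
[0,5] N\S  <  k=1
[5,6] PP  lex  "ate"
[6,7] (S\(N\S))\PP  lex  "a"
[5,7] S\(N\S)  <  k=6
[0,7] S  <  k=5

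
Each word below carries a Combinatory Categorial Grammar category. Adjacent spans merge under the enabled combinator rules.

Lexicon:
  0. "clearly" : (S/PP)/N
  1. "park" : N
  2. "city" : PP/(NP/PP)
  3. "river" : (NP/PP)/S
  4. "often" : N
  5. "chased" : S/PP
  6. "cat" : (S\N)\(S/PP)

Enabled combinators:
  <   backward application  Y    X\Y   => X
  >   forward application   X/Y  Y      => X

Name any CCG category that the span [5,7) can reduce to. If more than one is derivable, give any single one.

S\N

[0,7] S   >
  [0,2] S/PP   >
    [0,1] "clearly" : (S/PP)/N
    [1,2] "park" : N
  [2,7] PP   >
    [2,3] "city" : PP/(NP/PP)
    [3,7] NP/PP   >
      [3,4] "river" : (NP/PP)/S
      [4,7] S   <
        [4,5] "often" : N
        [5,7] S\N   <
          [5,6] "chased" : S/PP
          [6,7] "cat" : (S\N)\(S/PP)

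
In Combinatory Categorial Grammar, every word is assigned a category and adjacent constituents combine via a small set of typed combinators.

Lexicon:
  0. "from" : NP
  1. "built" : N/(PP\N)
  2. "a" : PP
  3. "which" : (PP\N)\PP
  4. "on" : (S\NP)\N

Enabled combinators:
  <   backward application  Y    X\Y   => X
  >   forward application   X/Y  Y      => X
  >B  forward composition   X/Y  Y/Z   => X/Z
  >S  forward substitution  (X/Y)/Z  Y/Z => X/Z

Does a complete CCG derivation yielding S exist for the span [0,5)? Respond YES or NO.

YES

[0,5] S   <
  [0,1] "from" : NP
  [1,5] S\NP   <
    [1,4] N   >
      [1,2] "built" : N/(PP\N)
      [2,4] PP\N   <
        [2,3] "a" : PP
        [3,4] "which" : (PP\N)\PP
    [4,5] "on" : (S\NP)\N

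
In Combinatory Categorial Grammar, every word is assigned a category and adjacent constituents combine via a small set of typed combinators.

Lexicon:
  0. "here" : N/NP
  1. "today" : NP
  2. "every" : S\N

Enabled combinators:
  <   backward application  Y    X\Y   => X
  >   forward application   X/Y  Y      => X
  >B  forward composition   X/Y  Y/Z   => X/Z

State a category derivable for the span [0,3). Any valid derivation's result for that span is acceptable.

S

[0,3] S   <
  [0,2] N   >
    [0,1] "here" : N/NP
    [1,2] "today" : NP
  [2,3] "every" : S\N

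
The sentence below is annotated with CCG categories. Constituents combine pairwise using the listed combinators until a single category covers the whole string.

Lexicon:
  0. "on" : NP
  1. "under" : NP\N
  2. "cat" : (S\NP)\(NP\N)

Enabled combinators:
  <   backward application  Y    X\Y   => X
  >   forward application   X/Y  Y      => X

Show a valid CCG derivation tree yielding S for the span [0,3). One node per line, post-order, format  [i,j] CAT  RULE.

[0,1] NP  lex  "on"
[1,2] NP\N  lex  "under"
[2,3] (S\NP)\(NP\N)  lex  "cat"
[1,3] S\NP  <  k=2
[0,3] S  <  k=1

[0,3] S   <
  [0,1] "on" : NP
  [1,3] S\NP   <
    [1,2] "under" : NP\N
    [2,3] "cat" : (S\NP)\(NP\N)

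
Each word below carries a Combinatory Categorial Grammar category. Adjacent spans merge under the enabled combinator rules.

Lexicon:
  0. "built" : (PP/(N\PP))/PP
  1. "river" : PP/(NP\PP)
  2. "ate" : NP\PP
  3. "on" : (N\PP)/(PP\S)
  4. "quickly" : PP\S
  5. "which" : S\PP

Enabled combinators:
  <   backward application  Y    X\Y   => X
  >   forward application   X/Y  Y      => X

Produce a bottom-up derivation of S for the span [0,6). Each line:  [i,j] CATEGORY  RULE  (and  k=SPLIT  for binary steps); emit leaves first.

[0,1] (PP/(N\PP))/PP  lex  "built"
[1,2] PP/(NP\PP)  lex  "river"
[2,3] NP\PP  lex  "ate"
[1,3] PP  >  k=2
[0,3] PP/(N\PP)  >  k=1
[3,4] (N\PP)/(PP\S)  lex  "on"
[4,5] PP\S  lex  "quickly"
[3,5] N\PP  >  k=4
[0,5] PP  >  k=3
[5,6] S\PP  lex  "which"
[0,6] S  <  k=5

[0,6] S   <
  [0,5] PP   >
    [0,3] PP/(N\PP)   >
      [0,1] "built" : (PP/(N\PP))/PP
      [1,3] PP   >
        [1,2] "river" : PP/(NP\PP)
        [2,3] "ate" : NP\PP
    [3,5] N\PP   >
      [3,4] "on" : (N\PP)/(PP\S)
      [4,5] "quickly" : PP\S
  [5,6] "which" : S\PP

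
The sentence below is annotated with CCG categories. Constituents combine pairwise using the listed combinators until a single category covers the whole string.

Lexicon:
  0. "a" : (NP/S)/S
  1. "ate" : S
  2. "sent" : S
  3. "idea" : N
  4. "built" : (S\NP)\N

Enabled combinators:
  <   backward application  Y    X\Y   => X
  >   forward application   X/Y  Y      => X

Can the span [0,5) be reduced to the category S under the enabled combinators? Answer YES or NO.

YES

[0,5] S   <
  [0,3] NP   >
    [0,2] NP/S   >
      [0,1] "a" : (NP/S)/S
      [1,2] "ate" : S
    [2,3] "sent" : S
  [3,5] S\NP   <
    [3,4] "idea" : N
    [4,5] "built" : (S\NP)\N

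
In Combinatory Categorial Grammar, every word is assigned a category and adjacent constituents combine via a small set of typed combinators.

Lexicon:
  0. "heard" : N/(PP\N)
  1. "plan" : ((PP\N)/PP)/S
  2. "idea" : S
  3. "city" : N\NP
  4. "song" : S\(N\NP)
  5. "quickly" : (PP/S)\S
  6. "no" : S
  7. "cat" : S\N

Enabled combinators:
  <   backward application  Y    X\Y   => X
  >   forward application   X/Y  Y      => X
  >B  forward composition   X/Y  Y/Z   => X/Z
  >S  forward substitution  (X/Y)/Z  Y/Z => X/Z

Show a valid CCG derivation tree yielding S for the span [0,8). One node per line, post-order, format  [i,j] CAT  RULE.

[0,1] N/(PP\N)  lex  "heard"
[1,2] ((PP\N)/PP)/S  lex  "plan"
[2,3] S  lex  "idea"
[1,3] (PP\N)/PP  >  k=2
[0,3] N/PP  >B  k=1
[3,4] N\NP  lex  "city"
[4,5] S\(N\NP)  lex  "song"
[3,5] S  <  k=4
[5,6] (PP/S)\S  lex  "quickly"
[3,6] PP/S  <  k=5
[6,7] S  lex  "no"
[3,7] PP  >  k=6
[0,7] N  >  k=3
[7,8] S\N  lex  "cat"
[0,8] S  <  k=7

[0,8] S   <
  [0,7] N   >
    [0,3] N/PP   >B
      [0,1] "heard" : N/(PP\N)
      [1,3] (PP\N)/PP   >
        [1,2] "plan" : ((PP\N)/PP)/S
        [2,3] "idea" : S
    [3,7] PP   >
      [3,6] PP/S   <
        [3,5] S   <
          [3,4] "city" : N\NP
          [4,5] "song" : S\(N\NP)
        [5,6] "quickly" : (PP/S)\S
      [6,7] "no" : S
  [7,8] "cat" : S\N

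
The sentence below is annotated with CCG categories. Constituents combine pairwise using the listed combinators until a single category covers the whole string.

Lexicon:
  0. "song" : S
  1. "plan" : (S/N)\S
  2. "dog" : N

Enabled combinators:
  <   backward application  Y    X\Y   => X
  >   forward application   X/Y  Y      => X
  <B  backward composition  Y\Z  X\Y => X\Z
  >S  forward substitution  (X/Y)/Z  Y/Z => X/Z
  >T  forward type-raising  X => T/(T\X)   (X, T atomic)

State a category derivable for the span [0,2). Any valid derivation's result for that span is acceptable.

S/N

[0,3] S   >
  [0,2] S/N   <
    [0,1] "song" : S
    [1,2] "plan" : (S/N)\S
  [2,3] "dog" : N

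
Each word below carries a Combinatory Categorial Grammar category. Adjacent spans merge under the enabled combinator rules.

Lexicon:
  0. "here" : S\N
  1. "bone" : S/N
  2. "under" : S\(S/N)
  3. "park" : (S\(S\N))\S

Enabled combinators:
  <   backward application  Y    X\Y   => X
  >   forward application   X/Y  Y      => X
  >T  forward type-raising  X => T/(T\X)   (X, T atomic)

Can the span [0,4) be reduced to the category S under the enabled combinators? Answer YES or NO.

YES

[0,4] S   <
  [0,1] "here" : S\N
  [1,4] S\(S\N)   <
    [1,3] S   <
      [1,2] "bone" : S/N
      [2,3] "under" : S\(S/N)
    [3,4] "park" : (S\(S\N))\S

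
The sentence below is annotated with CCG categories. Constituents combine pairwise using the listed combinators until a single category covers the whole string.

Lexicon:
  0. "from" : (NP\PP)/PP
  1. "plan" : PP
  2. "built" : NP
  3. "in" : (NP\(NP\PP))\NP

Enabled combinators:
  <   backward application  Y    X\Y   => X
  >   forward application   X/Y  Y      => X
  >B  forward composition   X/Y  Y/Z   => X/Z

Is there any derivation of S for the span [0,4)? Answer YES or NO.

NO

(NP\PP)/PP PP NP (NP\(NP\PP))\NP
CKY chart[0,4] = {NP}; S ∉ chart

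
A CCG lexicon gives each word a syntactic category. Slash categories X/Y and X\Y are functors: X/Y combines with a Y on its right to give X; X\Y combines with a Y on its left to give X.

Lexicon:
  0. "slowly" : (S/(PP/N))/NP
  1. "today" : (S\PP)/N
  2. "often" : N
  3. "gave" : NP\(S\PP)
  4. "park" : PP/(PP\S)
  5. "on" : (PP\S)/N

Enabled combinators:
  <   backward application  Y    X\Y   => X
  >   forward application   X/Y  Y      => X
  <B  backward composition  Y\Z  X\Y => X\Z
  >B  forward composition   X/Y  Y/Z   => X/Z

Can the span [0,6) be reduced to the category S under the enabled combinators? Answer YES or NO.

YES

[0,6] S   >
  [0,4] S/(PP/N)   >
    [0,1] "slowly" : (S/(PP/N))/NP
    [1,4] NP   <
      [1,3] S\PP   >
        [1,2] "today" : (S\PP)/N
        [2,3] "often" : N
      [3,4] "gave" : NP\(S\PP)
  [4,6] PP/N   >B
    [4,5] "park" : PP/(PP\S)
    [5,6] "on" : (PP\S)/N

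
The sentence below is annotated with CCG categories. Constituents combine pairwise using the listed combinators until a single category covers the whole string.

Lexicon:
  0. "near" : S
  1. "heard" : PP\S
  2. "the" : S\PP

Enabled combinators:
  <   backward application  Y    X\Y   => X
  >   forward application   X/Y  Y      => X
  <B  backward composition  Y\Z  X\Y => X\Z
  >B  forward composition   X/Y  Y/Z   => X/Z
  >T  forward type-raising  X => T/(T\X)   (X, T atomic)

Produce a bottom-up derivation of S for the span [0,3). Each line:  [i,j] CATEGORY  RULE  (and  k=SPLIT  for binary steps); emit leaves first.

[0,3] S   <
  [0,2] PP   >
    [0,1] PP/(PP\S)   >T
      [0,1] "near" : S
    [1,2] "heard" : PP\S
  [2,3] "the" : S\PP

[0,1] S  lex  "near"
[0,1] PP/(PP\S)  >T
[1,2] PP\S  lex  "heard"
[0,2] PP  >  k=1
[2,3] S\PP  lex  "the"
[0,3] S  <  k=2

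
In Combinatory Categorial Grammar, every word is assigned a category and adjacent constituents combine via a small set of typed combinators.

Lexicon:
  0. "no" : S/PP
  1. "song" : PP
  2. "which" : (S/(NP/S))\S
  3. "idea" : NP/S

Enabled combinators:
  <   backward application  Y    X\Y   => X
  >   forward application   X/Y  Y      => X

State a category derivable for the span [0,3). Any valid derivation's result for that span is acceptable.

[0,4] S   >
  [0,3] S/(NP/S)   <
    [0,2] S   >
      [0,1] "no" : S/PP
      [1,2] "song" : PP
    [2,3] "which" : (S/(NP/S))\S
  [3,4] "idea" : NP/S

S/(NP/S)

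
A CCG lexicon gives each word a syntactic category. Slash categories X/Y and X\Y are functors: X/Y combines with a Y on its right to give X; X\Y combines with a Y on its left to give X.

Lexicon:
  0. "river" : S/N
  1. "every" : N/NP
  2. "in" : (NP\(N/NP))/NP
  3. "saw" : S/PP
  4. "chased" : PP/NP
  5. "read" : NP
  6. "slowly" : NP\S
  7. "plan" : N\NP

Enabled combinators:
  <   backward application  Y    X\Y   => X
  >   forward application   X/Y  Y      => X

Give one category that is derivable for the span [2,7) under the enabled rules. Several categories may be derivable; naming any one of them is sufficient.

[0,8] S   >
  [0,1] "river" : S/N
  [1,8] N   <
    [1,7] NP   <
      [1,2] "every" : N/NP
      [2,7] NP\(N/NP)   >
        [2,3] "in" : (NP\(N/NP))/NP
        [3,7] NP   <
          [3,6] S   >
            [3,4] "saw" : S/PP
            [4,6] PP   >
              [4,5] "chased" : PP/NP
              [5,6] "read" : NP
          [6,7] "slowly" : NP\S
    [7,8] "plan" : N\NP

NP\(N/NP)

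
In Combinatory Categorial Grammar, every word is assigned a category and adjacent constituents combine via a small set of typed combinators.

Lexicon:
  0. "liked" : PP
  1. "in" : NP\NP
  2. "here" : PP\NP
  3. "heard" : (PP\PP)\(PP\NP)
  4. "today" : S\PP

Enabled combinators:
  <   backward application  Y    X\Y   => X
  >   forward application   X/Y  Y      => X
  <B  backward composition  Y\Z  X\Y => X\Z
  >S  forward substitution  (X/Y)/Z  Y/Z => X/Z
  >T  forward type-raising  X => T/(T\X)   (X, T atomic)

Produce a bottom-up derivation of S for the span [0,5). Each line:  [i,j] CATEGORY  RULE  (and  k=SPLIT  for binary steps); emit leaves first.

[0,1] PP  lex  "liked"
[1,2] NP\NP  lex  "in"
[2,3] PP\NP  lex  "here"
[1,3] PP\NP  <B  k=2
[3,4] (PP\PP)\(PP\NP)  lex  "heard"
[1,4] PP\PP  <  k=3
[4,5] S\PP  lex  "today"
[1,5] S\PP  <B  k=4
[0,5] S  <  k=1

[0,5] S   <
  [0,1] "liked" : PP
  [1,5] S\PP   <B
    [1,4] PP\PP   <
      [1,3] PP\NP   <B
        [1,2] "in" : NP\NP
        [2,3] "here" : PP\NP
      [3,4] "heard" : (PP\PP)\(PP\NP)
    [4,5] "today" : S\PP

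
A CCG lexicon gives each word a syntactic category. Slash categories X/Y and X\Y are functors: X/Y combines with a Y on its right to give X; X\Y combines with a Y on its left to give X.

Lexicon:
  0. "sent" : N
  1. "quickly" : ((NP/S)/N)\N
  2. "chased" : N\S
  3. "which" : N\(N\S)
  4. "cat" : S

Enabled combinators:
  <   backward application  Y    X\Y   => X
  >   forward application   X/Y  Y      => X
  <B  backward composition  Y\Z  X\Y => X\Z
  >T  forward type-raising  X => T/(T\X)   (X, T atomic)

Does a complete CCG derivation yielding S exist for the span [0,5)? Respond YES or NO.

NO

N ((NP/S)/N)\N N\S N\(N\S) S
CKY chart[0,5] = {N/(N\NP), NP, NP/(NP\NP), PP/(PP\NP), S/(S\NP)}; S ∉ chart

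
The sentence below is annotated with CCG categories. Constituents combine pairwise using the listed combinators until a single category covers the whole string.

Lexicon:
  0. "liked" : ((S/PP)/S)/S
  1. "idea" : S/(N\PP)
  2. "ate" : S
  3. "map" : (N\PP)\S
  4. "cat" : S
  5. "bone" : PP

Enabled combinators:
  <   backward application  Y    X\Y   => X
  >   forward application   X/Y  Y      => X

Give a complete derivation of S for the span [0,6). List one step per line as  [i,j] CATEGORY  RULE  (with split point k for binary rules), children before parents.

[0,1] ((S/PP)/S)/S  lex  "liked"
[1,2] S/(N\PP)  lex  "idea"
[2,3] S  lex  "ate"
[3,4] (N\PP)\S  lex  "map"
[2,4] N\PP  <  k=3
[1,4] S  >  k=2
[0,4] (S/PP)/S  >  k=1
[4,5] S  lex  "cat"
[0,5] S/PP  >  k=4
[5,6] PP  lex  "bone"
[0,6] S  >  k=5

[0,6] S   >
  [0,5] S/PP   >
    [0,4] (S/PP)/S   >
      [0,1] "liked" : ((S/PP)/S)/S
      [1,4] S   >
        [1,2] "idea" : S/(N\PP)
        [2,4] N\PP   <
          [2,3] "ate" : S
          [3,4] "map" : (N\PP)\S
    [4,5] "cat" : S
  [5,6] "bone" : PP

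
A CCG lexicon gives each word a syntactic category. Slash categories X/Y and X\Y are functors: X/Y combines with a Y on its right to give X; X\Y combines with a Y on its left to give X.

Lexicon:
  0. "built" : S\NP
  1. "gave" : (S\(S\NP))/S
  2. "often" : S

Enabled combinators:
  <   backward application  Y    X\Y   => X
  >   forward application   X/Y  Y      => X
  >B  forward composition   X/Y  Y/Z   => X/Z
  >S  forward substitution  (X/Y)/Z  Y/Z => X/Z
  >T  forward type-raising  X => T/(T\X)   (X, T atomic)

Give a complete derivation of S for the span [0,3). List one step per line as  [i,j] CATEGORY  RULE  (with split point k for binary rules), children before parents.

[0,1] S\NP  lex  "built"
[1,2] (S\(S\NP))/S  lex  "gave"
[2,3] S  lex  "often"
[1,3] S\(S\NP)  >  k=2
[0,3] S  <  k=1

[0,3] S   <
  [0,1] "built" : S\NP
  [1,3] S\(S\NP)   >
    [1,2] "gave" : (S\(S\NP))/S
    [2,3] "often" : S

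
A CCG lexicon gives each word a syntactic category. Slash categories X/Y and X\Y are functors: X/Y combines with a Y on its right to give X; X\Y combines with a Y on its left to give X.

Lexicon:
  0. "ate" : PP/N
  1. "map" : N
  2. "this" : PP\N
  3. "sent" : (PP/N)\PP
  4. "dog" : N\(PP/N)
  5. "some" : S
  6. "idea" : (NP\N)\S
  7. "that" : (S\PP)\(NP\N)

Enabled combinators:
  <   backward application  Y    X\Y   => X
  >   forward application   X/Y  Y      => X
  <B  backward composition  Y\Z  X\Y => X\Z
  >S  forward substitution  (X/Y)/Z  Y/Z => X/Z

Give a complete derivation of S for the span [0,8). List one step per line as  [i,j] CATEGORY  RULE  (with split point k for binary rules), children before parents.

[0,8] S   <
  [0,2] PP   >
    [0,1] "ate" : PP/N
    [1,2] "map" : N
  [2,8] S\PP   <
    [2,7] NP\N   <B
      [2,3] "this" : PP\N
      [3,7] NP\PP   <B
        [3,5] N\PP   <B
          [3,4] "sent" : (PP/N)\PP
          [4,5] "dog" : N\(PP/N)
        [5,7] NP\N   <
          [5,6] "some" : S
          [6,7] "idea" : (NP\N)\S
    [7,8] "that" : (S\PP)\(NP\N)

[0,1] PP/N  lex  "ate"
[1,2] N  lex  "map"
[0,2] PP  >  k=1
[2,3] PP\N  lex  "this"
[3,4] (PP/N)\PP  lex  "sent"
[4,5] N\(PP/N)  lex  "dog"
[3,5] N\PP  <B  k=4
[5,6] S  lex  "some"
[6,7] (NP\N)\S  lex  "idea"
[5,7] NP\N  <  k=6
[3,7] NP\PP  <B  k=5
[2,7] NP\N  <B  k=3
[7,8] (S\PP)\(NP\N)  lex  "that"
[2,8] S\PP  <  k=7
[0,8] S  <  k=2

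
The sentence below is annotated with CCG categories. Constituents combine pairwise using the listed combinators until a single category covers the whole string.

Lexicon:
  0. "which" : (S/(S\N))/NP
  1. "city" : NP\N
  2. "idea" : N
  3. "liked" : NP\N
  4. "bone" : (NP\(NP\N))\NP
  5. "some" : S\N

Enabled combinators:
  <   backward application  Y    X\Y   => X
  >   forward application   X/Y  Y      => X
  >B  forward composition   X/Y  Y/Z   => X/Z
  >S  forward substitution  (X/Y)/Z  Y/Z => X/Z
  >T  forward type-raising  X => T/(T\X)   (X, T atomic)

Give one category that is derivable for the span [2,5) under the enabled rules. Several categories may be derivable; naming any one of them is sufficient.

NP\(NP\N)

[0,6] S   >
  [0,5] S/(S\N)   >
    [0,1] "which" : (S/(S\N))/NP
    [1,5] NP   <
      [1,2] "city" : NP\N
      [2,5] NP\(NP\N)   <
        [2,4] NP   >
          [2,3] NP/(NP\N)   >T
            [2,3] "idea" : N
          [3,4] "liked" : NP\N
        [4,5] "bone" : (NP\(NP\N))\NP
  [5,6] "some" : S\N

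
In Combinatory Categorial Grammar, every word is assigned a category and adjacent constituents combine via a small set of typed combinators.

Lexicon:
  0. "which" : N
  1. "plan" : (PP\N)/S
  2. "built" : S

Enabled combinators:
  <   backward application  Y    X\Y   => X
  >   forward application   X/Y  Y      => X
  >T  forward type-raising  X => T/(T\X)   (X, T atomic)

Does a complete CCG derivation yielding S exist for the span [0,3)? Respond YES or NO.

NO

N (PP\N)/S S
CKY chart[0,3] = {N/(N\PP), NP/(NP\PP), PP, PP/(PP\PP), S/(S\PP)}; S ∉ chart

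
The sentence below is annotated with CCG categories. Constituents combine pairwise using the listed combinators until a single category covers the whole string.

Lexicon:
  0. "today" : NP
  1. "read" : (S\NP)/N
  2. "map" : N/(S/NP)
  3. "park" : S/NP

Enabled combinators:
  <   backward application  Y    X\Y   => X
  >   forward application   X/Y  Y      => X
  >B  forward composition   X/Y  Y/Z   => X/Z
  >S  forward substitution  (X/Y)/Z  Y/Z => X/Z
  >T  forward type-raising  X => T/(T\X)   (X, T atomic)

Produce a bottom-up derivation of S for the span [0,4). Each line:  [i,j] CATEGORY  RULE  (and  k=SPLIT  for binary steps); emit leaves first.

[0,4] S   >
  [0,1] S/(S\NP)   >T
    [0,1] "today" : NP
  [1,4] S\NP   >
    [1,2] "read" : (S\NP)/N
    [2,4] N   >
      [2,3] "map" : N/(S/NP)
      [3,4] "park" : S/NP

[0,1] NP  lex  "today"
[0,1] S/(S\NP)  >T
[1,2] (S\NP)/N  lex  "read"
[2,3] N/(S/NP)  lex  "map"
[3,4] S/NP  lex  "park"
[2,4] N  >  k=3
[1,4] S\NP  >  k=2
[0,4] S  >  k=1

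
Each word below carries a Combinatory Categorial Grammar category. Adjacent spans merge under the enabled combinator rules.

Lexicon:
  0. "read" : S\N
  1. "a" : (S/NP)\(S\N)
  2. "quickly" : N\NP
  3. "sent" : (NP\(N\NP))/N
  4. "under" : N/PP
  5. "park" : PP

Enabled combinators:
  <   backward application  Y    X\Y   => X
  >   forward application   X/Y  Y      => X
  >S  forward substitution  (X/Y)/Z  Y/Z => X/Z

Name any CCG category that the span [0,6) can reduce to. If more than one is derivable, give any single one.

[0,6] S   >
  [0,2] S/NP   <
    [0,1] "read" : S\N
    [1,2] "a" : (S/NP)\(S\N)
  [2,6] NP   <
    [2,3] "quickly" : N\NP
    [3,6] NP\(N\NP)   >
      [3,4] "sent" : (NP\(N\NP))/N
      [4,6] N   >
        [4,5] "under" : N/PP
        [5,6] "park" : PP

S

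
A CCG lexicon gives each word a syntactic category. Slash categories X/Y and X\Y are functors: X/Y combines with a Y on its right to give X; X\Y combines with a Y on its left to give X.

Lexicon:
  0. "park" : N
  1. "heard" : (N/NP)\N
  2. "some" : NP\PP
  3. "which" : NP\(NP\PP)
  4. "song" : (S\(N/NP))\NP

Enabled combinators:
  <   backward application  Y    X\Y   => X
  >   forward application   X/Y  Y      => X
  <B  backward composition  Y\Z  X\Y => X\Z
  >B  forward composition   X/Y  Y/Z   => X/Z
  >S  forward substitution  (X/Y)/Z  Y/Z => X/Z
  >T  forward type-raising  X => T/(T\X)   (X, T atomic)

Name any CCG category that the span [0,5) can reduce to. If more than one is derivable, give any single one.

S

[0,5] S   >
  [0,1] S/(S\N)   >T
    [0,1] "park" : N
  [1,5] S\N   <B
    [1,2] "heard" : (N/NP)\N
    [2,5] S\(N/NP)   <
      [2,4] NP   <
        [2,3] "some" : NP\PP
        [3,4] "which" : NP\(NP\PP)
      [4,5] "song" : (S\(N/NP))\NP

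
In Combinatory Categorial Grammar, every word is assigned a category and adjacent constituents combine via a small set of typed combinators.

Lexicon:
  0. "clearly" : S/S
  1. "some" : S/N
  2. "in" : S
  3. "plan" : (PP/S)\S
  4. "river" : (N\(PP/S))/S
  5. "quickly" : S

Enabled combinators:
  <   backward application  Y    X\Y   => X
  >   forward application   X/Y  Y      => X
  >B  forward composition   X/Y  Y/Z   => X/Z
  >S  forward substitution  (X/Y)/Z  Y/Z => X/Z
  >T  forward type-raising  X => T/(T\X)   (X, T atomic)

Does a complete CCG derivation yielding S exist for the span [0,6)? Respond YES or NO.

[0,6] S   >
  [0,2] S/N   >B
    [0,1] "clearly" : S/S
    [1,2] "some" : S/N
  [2,6] N   <
    [2,4] PP/S   <
      [2,3] "in" : S
      [3,4] "plan" : (PP/S)\S
    [4,6] N\(PP/S)   >
      [4,5] "river" : (N\(PP/S))/S
      [5,6] "quickly" : S

YES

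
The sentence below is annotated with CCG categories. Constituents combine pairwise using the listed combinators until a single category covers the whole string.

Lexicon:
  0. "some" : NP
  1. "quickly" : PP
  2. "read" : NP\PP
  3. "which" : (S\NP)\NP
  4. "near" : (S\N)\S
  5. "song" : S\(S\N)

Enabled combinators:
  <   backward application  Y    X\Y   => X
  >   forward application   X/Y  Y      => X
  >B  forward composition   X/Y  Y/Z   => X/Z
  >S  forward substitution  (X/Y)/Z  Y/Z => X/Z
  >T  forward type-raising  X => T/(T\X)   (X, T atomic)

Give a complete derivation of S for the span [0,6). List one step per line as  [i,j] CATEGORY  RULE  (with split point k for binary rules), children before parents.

[0,1] NP  lex  "some"
[0,1] S/(S\NP)  >T
[1,2] PP  lex  "quickly"
[2,3] NP\PP  lex  "read"
[1,3] NP  <  k=2
[3,4] (S\NP)\NP  lex  "which"
[1,4] S\NP  <  k=3
[0,4] S  >  k=1
[4,5] (S\N)\S  lex  "near"
[0,5] S\N  <  k=4
[5,6] S\(S\N)  lex  "song"
[0,6] S  <  k=5

[0,6] S   <
  [0,5] S\N   <
    [0,4] S   >
      [0,1] S/(S\NP)   >T
        [0,1] "some" : NP
      [1,4] S\NP   <
        [1,3] NP   <
          [1,2] "quickly" : PP
          [2,3] "read" : NP\PP
        [3,4] "which" : (S\NP)\NP
    [4,5] "near" : (S\N)\S
  [5,6] "song" : S\(S\N)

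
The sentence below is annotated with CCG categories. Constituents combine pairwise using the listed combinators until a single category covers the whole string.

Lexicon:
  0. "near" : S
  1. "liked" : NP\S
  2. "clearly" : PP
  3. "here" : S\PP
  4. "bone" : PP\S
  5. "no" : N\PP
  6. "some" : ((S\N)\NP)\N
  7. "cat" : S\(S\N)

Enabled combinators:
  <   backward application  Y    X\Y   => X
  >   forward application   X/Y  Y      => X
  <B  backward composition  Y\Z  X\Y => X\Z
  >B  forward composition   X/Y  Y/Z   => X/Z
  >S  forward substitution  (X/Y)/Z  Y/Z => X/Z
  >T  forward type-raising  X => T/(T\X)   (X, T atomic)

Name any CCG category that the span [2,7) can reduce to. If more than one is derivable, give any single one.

[0,8] S   <
  [0,2] NP   <
    [0,1] "near" : S
    [1,2] "liked" : NP\S
  [2,8] S\NP   <B
    [2,7] (S\N)\NP   <
      [2,6] N   <
        [2,3] "clearly" : PP
        [3,6] N\PP   <B
          [3,5] PP\PP   <B
            [3,4] "here" : S\PP
            [4,5] "bone" : PP\S
          [5,6] "no" : N\PP
      [6,7] "some" : ((S\N)\NP)\N
    [7,8] "cat" : S\(S\N)

(S\N)\NP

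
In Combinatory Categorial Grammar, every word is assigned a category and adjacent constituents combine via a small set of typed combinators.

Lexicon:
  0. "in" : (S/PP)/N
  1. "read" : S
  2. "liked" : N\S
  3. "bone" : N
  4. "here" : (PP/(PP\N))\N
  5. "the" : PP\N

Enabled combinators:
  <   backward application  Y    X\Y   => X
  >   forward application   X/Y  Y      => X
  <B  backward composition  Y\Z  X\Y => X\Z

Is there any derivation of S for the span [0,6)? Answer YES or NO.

YES

[0,6] S   >
  [0,3] S/PP   >
    [0,1] "in" : (S/PP)/N
    [1,3] N   <
      [1,2] "read" : S
      [2,3] "liked" : N\S
  [3,6] PP   >
    [3,5] PP/(PP\N)   <
      [3,4] "bone" : N
      [4,5] "here" : (PP/(PP\N))\N
    [5,6] "the" : PP\N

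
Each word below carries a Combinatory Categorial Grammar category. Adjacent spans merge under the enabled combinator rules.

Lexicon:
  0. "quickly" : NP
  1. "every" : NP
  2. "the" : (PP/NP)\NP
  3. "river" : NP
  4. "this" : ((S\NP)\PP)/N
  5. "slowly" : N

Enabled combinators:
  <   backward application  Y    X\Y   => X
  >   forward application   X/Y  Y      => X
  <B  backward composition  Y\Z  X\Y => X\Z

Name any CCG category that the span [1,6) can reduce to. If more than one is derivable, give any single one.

[0,6] S   <
  [0,1] "quickly" : NP
  [1,6] S\NP   <
    [1,4] PP   >
      [1,3] PP/NP   <
        [1,2] "every" : NP
        [2,3] "the" : (PP/NP)\NP
      [3,4] "river" : NP
    [4,6] (S\NP)\PP   >
      [4,5] "this" : ((S\NP)\PP)/N
      [5,6] "slowly" : N

S\NP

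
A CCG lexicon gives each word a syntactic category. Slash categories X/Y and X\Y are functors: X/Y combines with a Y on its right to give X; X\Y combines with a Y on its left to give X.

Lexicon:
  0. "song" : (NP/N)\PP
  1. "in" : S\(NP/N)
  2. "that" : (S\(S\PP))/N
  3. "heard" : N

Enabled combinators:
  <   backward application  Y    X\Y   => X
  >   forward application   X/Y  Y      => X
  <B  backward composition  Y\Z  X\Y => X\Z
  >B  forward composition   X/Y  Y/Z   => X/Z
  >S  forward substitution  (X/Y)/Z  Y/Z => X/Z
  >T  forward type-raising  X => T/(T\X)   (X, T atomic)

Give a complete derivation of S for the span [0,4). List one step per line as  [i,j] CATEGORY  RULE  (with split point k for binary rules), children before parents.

[0,1] (NP/N)\PP  lex  "song"
[1,2] S\(NP/N)  lex  "in"
[0,2] S\PP  <B  k=1
[2,3] (S\(S\PP))/N  lex  "that"
[3,4] N  lex  "heard"
[2,4] S\(S\PP)  >  k=3
[0,4] S  <  k=2

[0,4] S   <
  [0,2] S\PP   <B
    [0,1] "song" : (NP/N)\PP
    [1,2] "in" : S\(NP/N)
  [2,4] S\(S\PP)   >
    [2,3] "that" : (S\(S\PP))/N
    [3,4] "heard" : N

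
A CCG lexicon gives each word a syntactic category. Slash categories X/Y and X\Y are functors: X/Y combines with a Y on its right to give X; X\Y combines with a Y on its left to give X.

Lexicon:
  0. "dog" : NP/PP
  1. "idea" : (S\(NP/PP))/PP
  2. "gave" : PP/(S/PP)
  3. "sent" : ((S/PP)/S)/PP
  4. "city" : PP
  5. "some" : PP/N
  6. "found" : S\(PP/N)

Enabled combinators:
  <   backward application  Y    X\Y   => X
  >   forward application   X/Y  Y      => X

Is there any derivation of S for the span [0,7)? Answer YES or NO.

YES

[0,7] S   <
  [0,1] "dog" : NP/PP
  [1,7] S\(NP/PP)   >
    [1,2] "idea" : (S\(NP/PP))/PP
    [2,7] PP   >
      [2,3] "gave" : PP/(S/PP)
      [3,7] S/PP   >
        [3,5] (S/PP)/S   >
          [3,4] "sent" : ((S/PP)/S)/PP
          [4,5] "city" : PP
        [5,7] S   <
          [5,6] "some" : PP/N
          [6,7] "found" : S\(PP/N)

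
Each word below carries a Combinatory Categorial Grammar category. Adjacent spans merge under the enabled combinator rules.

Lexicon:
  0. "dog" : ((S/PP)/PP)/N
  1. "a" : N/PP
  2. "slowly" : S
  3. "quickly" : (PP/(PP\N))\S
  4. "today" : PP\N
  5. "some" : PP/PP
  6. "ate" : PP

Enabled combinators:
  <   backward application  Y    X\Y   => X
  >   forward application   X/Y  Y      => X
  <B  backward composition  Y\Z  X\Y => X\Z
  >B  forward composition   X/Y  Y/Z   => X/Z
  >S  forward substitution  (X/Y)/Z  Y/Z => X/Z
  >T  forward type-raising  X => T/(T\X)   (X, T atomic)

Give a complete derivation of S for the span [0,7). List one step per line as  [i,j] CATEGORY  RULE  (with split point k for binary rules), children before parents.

[0,7] S   >
  [0,6] S/PP   >S
    [0,5] (S/PP)/PP   >
      [0,1] "dog" : ((S/PP)/PP)/N
      [1,5] N   >
        [1,2] "a" : N/PP
        [2,5] PP   >
          [2,4] PP/(PP\N)   <
            [2,3] "slowly" : S
            [3,4] "quickly" : (PP/(PP\N))\S
          [4,5] "today" : PP\N
    [5,6] "some" : PP/PP
  [6,7] "ate" : PP

[0,1] ((S/PP)/PP)/N  lex  "dog"
[1,2] N/PP  lex  "a"
[2,3] S  lex  "slowly"
[3,4] (PP/(PP\N))\S  lex  "quickly"
[2,4] PP/(PP\N)  <  k=3
[4,5] PP\N  lex  "today"
[2,5] PP  >  k=4
[1,5] N  >  k=2
[0,5] (S/PP)/PP  >  k=1
[5,6] PP/PP  lex  "some"
[0,6] S/PP  >S  k=5
[6,7] PP  lex  "ate"
[0,7] S  >  k=6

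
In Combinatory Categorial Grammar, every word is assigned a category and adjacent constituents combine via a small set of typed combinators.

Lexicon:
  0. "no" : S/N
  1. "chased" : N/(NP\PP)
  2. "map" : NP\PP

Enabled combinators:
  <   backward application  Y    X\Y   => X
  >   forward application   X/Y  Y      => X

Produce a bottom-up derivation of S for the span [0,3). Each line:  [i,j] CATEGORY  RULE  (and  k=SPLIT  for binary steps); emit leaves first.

[0,1] S/N  lex  "no"
[1,2] N/(NP\PP)  lex  "chased"
[2,3] NP\PP  lex  "map"
[1,3] N  >  k=2
[0,3] S  >  k=1

[0,3] S   >
  [0,1] "no" : S/N
  [1,3] N   >
    [1,2] "chased" : N/(NP\PP)
    [2,3] "map" : NP\PP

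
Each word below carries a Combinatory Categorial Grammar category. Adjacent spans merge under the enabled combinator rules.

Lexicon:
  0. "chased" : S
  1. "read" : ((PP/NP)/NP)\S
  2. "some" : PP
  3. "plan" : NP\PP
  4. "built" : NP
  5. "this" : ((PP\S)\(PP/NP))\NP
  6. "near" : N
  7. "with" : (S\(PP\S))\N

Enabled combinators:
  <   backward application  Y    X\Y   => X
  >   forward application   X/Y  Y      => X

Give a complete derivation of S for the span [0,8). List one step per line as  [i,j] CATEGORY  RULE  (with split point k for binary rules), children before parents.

[0,1] S  lex  "chased"
[1,2] ((PP/NP)/NP)\S  lex  "read"
[0,2] (PP/NP)/NP  <  k=1
[2,3] PP  lex  "some"
[3,4] NP\PP  lex  "plan"
[2,4] NP  <  k=3
[0,4] PP/NP  >  k=2
[4,5] NP  lex  "built"
[5,6] ((PP\S)\(PP/NP))\NP  lex  "this"
[4,6] (PP\S)\(PP/NP)  <  k=5
[0,6] PP\S  <  k=4
[6,7] N  lex  "near"
[7,8] (S\(PP\S))\N  lex  "with"
[6,8] S\(PP\S)  <  k=7
[0,8] S  <  k=6

[0,8] S   <
  [0,6] PP\S   <
    [0,4] PP/NP   >
      [0,2] (PP/NP)/NP   <
        [0,1] "chased" : S
        [1,2] "read" : ((PP/NP)/NP)\S
      [2,4] NP   <
        [2,3] "some" : PP
        [3,4] "plan" : NP\PP
    [4,6] (PP\S)\(PP/NP)   <
      [4,5] "built" : NP
      [5,6] "this" : ((PP\S)\(PP/NP))\NP
  [6,8] S\(PP\S)   <
    [6,7] "near" : N
    [7,8] "with" : (S\(PP\S))\N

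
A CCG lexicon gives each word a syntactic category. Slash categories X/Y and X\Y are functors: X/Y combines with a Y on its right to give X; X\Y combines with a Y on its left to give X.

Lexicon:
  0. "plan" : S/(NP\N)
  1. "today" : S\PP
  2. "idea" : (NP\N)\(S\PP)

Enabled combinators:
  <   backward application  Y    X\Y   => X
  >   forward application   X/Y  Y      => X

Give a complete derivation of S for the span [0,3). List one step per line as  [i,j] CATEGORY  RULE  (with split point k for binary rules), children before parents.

[0,1] S/(NP\N)  lex  "plan"
[1,2] S\PP  lex  "today"
[2,3] (NP\N)\(S\PP)  lex  "idea"
[1,3] NP\N  <  k=2
[0,3] S  >  k=1

[0,3] S   >
  [0,1] "plan" : S/(NP\N)
  [1,3] NP\N   <
    [1,2] "today" : S\PP
    [2,3] "idea" : (NP\N)\(S\PP)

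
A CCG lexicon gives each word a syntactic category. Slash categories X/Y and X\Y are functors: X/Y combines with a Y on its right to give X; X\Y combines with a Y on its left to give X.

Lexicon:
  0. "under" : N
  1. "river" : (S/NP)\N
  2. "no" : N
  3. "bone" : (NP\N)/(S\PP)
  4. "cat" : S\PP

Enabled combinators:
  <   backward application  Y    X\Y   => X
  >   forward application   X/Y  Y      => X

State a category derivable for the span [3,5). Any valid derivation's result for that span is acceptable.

NP\N

[0,5] S   >
  [0,2] S/NP   <
    [0,1] "under" : N
    [1,2] "river" : (S/NP)\N
  [2,5] NP   <
    [2,3] "no" : N
    [3,5] NP\N   >
      [3,4] "bone" : (NP\N)/(S\PP)
      [4,5] "cat" : S\PP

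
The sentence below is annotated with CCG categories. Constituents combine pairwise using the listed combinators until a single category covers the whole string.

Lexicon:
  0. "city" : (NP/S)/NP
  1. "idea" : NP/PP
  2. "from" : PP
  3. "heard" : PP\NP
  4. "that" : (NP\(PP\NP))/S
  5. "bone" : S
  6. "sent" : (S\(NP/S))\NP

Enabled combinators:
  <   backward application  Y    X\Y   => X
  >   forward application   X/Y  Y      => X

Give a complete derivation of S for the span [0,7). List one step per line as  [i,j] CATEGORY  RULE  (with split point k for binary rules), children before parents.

[0,1] (NP/S)/NP  lex  "city"
[1,2] NP/PP  lex  "idea"
[2,3] PP  lex  "from"
[1,3] NP  >  k=2
[0,3] NP/S  >  k=1
[3,4] PP\NP  lex  "heard"
[4,5] (NP\(PP\NP))/S  lex  "that"
[5,6] S  lex  "bone"
[4,6] NP\(PP\NP)  >  k=5
[3,6] NP  <  k=4
[6,7] (S\(NP/S))\NP  lex  "sent"
[3,7] S\(NP/S)  <  k=6
[0,7] S  <  k=3

[0,7] S   <
  [0,3] NP/S   >
    [0,1] "city" : (NP/S)/NP
    [1,3] NP   >
      [1,2] "idea" : NP/PP
      [2,3] "from" : PP
  [3,7] S\(NP/S)   <
    [3,6] NP   <
      [3,4] "heard" : PP\NP
      [4,6] NP\(PP\NP)   >
        [4,5] "that" : (NP\(PP\NP))/S
        [5,6] "bone" : S
    [6,7] "sent" : (S\(NP/S))\NP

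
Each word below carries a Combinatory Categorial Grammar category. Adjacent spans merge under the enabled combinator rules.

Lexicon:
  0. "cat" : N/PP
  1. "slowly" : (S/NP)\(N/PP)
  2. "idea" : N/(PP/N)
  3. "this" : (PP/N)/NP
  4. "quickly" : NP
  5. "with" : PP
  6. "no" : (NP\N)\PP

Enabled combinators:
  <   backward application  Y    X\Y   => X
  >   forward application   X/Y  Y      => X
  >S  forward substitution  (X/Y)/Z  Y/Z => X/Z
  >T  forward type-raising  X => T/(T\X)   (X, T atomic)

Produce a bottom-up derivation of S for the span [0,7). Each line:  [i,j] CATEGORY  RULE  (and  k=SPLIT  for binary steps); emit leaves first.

[0,7] S   >
  [0,2] S/NP   <
    [0,1] "cat" : N/PP
    [1,2] "slowly" : (S/NP)\(N/PP)
  [2,7] NP   <
    [2,5] N   >
      [2,3] "idea" : N/(PP/N)
      [3,5] PP/N   >
        [3,4] "this" : (PP/N)/NP
        [4,5] "quickly" : NP
    [5,7] NP\N   <
      [5,6] "with" : PP
      [6,7] "no" : (NP\N)\PP

[0,1] N/PP  lex  "cat"
[1,2] (S/NP)\(N/PP)  lex  "slowly"
[0,2] S/NP  <  k=1
[2,3] N/(PP/N)  lex  "idea"
[3,4] (PP/N)/NP  lex  "this"
[4,5] NP  lex  "quickly"
[3,5] PP/N  >  k=4
[2,5] N  >  k=3
[5,6] PP  lex  "with"
[6,7] (NP\N)\PP  lex  "no"
[5,7] NP\N  <  k=6
[2,7] NP  <  k=5
[0,7] S  >  k=2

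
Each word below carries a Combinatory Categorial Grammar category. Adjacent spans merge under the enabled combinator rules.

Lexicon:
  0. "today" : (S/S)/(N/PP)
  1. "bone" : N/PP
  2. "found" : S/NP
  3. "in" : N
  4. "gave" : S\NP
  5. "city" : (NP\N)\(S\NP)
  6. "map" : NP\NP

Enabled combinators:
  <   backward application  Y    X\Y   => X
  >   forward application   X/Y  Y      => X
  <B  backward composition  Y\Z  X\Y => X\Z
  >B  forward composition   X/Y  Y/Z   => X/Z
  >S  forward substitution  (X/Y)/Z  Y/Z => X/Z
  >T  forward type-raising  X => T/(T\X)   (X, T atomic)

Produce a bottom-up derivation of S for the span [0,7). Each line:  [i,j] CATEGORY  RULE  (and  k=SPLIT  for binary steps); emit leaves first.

[0,1] (S/S)/(N/PP)  lex  "today"
[1,2] N/PP  lex  "bone"
[0,2] S/S  >  k=1
[2,3] S/NP  lex  "found"
[0,3] S/NP  >B  k=2
[3,4] N  lex  "in"
[4,5] S\NP  lex  "gave"
[5,6] (NP\N)\(S\NP)  lex  "city"
[4,6] NP\N  <  k=5
[6,7] NP\NP  lex  "map"
[4,7] NP\N  <B  k=6
[3,7] NP  <  k=4
[0,7] S  >  k=3

[0,7] S   >
  [0,3] S/NP   >B
    [0,2] S/S   >
      [0,1] "today" : (S/S)/(N/PP)
      [1,2] "bone" : N/PP
    [2,3] "found" : S/NP
  [3,7] NP   <
    [3,4] "in" : N
    [4,7] NP\N   <B
      [4,6] NP\N   <
        [4,5] "gave" : S\NP
        [5,6] "city" : (NP\N)\(S\NP)
      [6,7] "map" : NP\NP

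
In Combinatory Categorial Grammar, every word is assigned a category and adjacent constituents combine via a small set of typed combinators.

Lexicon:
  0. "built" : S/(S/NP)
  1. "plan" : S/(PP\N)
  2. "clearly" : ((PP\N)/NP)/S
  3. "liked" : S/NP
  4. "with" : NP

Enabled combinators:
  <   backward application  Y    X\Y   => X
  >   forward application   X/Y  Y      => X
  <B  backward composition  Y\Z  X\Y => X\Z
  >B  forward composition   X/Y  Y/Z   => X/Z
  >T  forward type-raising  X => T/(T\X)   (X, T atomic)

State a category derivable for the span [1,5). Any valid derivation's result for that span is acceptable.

[0,5] S   >
  [0,1] "built" : S/(S/NP)
  [1,5] S/NP   >B
    [1,2] "plan" : S/(PP\N)
    [2,5] (PP\N)/NP   >
      [2,3] "clearly" : ((PP\N)/NP)/S
      [3,5] S   >
        [3,4] "liked" : S/NP
        [4,5] "with" : NP

S/NP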